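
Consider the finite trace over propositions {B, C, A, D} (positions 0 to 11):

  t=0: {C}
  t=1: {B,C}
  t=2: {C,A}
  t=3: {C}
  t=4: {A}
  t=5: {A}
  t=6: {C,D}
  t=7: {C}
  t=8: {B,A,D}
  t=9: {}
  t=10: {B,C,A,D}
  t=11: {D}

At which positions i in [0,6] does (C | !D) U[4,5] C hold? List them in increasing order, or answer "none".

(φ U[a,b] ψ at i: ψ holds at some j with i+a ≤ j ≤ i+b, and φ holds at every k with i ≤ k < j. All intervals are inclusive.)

Evaluate at each i in [0,6]:
  i=0: ✗ (no rhs in [4,5])
  i=1: ✓ (rhs at j=6; lhs holds on [1,5])
  i=2: ✓ (rhs at j=6; lhs holds on [2,5])
  i=3: ✓ (rhs at j=7; lhs holds on [3,6])
  i=4: ✗ (no rhs in [8,9])
  i=5: ✗ (lhs fails at k=8 before rhs at j=10)
  i=6: ✗ (lhs fails at k=8 before rhs at j=10)

1, 2, 3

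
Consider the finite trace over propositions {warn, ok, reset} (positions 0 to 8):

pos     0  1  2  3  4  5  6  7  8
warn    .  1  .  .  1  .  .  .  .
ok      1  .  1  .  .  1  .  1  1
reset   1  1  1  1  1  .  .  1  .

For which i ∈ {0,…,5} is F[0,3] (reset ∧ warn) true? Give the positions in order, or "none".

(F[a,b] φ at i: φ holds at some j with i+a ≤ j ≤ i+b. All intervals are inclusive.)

Evaluate at each i in [0,5]:
  i=0: ✓ (witness j=1)
  i=1: ✓ (witness j=1)
  i=2: ✓ (witness j=4)
  i=3: ✓ (witness j=4)
  i=4: ✓ (witness j=4)
  i=5: ✗ (none in [5,8])

0, 1, 2, 3, 4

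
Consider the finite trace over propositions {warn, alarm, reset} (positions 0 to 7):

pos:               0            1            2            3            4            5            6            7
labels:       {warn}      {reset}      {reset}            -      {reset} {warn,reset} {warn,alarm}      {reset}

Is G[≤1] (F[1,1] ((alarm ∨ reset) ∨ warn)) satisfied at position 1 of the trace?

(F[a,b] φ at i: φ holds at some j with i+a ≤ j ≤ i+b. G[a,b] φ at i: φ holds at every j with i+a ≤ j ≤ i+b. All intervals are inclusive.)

Does not hold

Check F[1,1] ((alarm ∨ reset) ∨ warn) at every j in [1,2]:
  j=1: holds (witness at 2)
  j=2: fails (none in [3,3])
Fails at j=2 → formula fails.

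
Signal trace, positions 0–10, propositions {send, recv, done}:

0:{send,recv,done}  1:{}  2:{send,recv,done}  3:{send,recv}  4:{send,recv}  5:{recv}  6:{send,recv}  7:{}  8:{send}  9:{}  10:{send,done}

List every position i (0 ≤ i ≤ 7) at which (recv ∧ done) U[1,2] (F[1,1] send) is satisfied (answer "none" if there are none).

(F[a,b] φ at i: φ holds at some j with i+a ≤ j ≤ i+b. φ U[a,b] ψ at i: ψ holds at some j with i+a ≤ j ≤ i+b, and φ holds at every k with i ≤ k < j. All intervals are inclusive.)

0, 2

Evaluate at each i in [0,7]:
  i=0: ✓ (rhs at j=1; lhs holds on [0,0])
  i=1: ✗ (lhs fails at k=1 before rhs at j=2)
  i=2: ✓ (rhs at j=3; lhs holds on [2,2])
  i=3: ✗ (lhs fails at k=3 before rhs at j=5)
  i=4: ✗ (lhs fails at k=4 before rhs at j=5)
  i=5: ✗ (lhs fails at k=5 before rhs at j=7)
  i=6: ✗ (lhs fails at k=6 before rhs at j=7)
  i=7: ✗ (lhs fails at k=7 before rhs at j=9)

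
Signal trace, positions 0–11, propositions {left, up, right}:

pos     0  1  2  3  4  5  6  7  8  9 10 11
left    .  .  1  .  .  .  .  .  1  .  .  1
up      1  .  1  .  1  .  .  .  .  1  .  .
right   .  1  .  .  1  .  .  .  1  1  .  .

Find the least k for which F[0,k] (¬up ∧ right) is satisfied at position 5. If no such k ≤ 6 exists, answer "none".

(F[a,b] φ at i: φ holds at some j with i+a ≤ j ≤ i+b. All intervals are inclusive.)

3

Scan j = 5,6,… for (¬up ∧ right):
  j=5: fails
  j=6: fails
  j=7: fails
  j=8: holds
First hit at j=8, so smallest k = 8-5 = 3.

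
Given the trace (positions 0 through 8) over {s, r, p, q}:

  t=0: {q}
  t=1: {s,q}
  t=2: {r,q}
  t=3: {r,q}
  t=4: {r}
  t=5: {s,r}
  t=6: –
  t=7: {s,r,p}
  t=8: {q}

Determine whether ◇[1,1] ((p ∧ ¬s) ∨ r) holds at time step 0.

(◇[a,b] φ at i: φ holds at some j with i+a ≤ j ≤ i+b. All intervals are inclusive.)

No

Check ((p ∧ ¬s) ∨ r) at each j in [1,1]:
  j=1: false
No position in the window satisfies it → formula fails.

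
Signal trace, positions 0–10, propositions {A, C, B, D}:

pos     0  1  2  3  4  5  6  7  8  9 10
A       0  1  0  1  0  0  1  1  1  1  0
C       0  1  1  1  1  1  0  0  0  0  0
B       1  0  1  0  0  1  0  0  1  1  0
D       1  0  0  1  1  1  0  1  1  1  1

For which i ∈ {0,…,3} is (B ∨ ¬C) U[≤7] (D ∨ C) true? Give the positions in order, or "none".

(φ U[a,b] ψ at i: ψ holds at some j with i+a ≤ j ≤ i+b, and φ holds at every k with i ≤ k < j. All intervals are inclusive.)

0, 1, 2, 3

Evaluate at each i in [0,3]:
  i=0: ✓ (rhs at j=0)
  i=1: ✓ (rhs at j=1)
  i=2: ✓ (rhs at j=2)
  i=3: ✓ (rhs at j=3)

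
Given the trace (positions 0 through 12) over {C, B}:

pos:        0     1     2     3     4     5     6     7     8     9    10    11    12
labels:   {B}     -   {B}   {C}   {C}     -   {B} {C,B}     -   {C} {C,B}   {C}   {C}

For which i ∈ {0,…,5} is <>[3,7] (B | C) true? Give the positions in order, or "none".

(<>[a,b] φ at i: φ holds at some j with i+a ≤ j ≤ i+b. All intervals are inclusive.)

Evaluate at each i in [0,5]:
  i=0: ✓ (witness j=3)
  i=1: ✓ (witness j=4)
  i=2: ✓ (witness j=6)
  i=3: ✓ (witness j=6)
  i=4: ✓ (witness j=7)
  i=5: ✓ (witness j=9)

0, 1, 2, 3, 4, 5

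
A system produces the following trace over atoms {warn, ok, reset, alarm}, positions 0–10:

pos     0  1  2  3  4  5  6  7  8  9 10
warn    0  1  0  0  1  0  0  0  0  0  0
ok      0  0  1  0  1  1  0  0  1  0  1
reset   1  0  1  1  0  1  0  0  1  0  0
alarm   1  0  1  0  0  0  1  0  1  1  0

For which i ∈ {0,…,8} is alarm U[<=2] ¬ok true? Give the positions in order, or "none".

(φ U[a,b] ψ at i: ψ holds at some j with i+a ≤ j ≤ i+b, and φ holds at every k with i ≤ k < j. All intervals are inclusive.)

0, 1, 2, 3, 6, 7, 8

Evaluate at each i in [0,8]:
  i=0: ✓ (rhs at j=0)
  i=1: ✓ (rhs at j=1)
  i=2: ✓ (rhs at j=3; lhs holds on [2,2])
  i=3: ✓ (rhs at j=3)
  i=4: ✗ (lhs fails at k=4 before rhs at j=6)
  i=5: ✗ (lhs fails at k=5 before rhs at j=6)
  i=6: ✓ (rhs at j=6)
  i=7: ✓ (rhs at j=7)
  i=8: ✓ (rhs at j=9; lhs holds on [8,8])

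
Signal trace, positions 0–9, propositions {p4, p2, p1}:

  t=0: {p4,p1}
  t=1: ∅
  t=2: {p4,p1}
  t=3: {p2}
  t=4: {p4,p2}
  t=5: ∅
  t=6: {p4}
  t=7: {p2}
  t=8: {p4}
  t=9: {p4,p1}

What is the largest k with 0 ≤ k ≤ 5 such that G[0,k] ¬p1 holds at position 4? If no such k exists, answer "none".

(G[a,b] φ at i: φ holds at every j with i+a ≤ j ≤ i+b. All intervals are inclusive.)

¬p1 must hold from j=4 onward; find where it first fails.
  j=4: holds
  j=5: holds
  j=6: holds
  j=7: holds
  j=8: holds
  j=9: fails
Holds on [4,8], so largest k = 4.

4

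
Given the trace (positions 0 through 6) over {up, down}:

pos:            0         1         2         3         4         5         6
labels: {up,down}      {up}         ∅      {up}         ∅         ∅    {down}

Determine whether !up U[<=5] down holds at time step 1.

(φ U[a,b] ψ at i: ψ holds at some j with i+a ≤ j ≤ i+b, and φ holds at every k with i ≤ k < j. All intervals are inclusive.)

False

Need some j in [1,6] with down, and !up at every k in [1,j-1].
  j=1: down false.
  j=2: down false.
  j=3: down false.
  j=4: down false.
  j=5: down false.
  j=6: down holds, but !up fails at k=1 → not this j.
No j in the window works → until fails.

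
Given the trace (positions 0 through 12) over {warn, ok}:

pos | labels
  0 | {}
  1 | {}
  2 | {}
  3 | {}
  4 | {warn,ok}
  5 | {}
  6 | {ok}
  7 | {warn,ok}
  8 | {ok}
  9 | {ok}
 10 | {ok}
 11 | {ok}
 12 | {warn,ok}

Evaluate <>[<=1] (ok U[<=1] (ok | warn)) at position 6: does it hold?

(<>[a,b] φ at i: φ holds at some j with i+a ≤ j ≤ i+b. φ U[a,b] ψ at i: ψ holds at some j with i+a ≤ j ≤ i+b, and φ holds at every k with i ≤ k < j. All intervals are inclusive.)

Yes

Check (ok U[<=1] (ok | warn)) at each j in [6,7]:
  j=6: holds
  j=7: holds
Found at j=6 → formula holds.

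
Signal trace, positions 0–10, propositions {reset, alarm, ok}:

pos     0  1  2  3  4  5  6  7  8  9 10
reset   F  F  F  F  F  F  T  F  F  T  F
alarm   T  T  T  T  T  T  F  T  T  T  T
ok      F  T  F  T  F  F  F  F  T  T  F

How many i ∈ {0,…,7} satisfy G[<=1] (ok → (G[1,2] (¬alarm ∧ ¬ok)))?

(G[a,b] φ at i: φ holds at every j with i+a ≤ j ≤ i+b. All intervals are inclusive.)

Evaluate at each i in [0,7]:
  i=0: ✗ (fails at j=1)
  i=1: ✗ (fails at j=1)
  i=2: ✗ (fails at j=3)
  i=3: ✗ (fails at j=3)
  i=4: ✓ (all of [4,5])
  i=5: ✓ (all of [5,6])
  i=6: ✓ (all of [6,7])
  i=7: ✗ (fails at j=8)
Positions where it holds: {4, 5, 6} → 3.

3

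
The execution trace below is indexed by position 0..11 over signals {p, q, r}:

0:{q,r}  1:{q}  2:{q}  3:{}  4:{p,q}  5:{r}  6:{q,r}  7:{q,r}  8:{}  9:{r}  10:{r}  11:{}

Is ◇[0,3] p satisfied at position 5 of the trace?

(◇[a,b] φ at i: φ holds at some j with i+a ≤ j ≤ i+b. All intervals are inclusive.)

No

Check p at each j in [5,8]:
  j=5: false
  j=6: false
  j=7: false
  j=8: false
No position in the window satisfies it → formula fails.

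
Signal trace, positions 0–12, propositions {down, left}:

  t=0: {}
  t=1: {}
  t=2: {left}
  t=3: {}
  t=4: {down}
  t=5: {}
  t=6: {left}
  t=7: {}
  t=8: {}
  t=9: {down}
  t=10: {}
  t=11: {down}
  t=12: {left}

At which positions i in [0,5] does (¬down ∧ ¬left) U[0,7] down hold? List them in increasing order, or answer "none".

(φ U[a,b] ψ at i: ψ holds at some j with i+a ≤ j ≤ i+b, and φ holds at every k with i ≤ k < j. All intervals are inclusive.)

Evaluate at each i in [0,5]:
  i=0: ✗ (lhs fails at k=2 before rhs at j=4)
  i=1: ✗ (lhs fails at k=2 before rhs at j=4)
  i=2: ✗ (lhs fails at k=2 before rhs at j=4)
  i=3: ✓ (rhs at j=4; lhs holds on [3,3])
  i=4: ✓ (rhs at j=4)
  i=5: ✗ (lhs fails at k=6 before rhs at j=9)

3, 4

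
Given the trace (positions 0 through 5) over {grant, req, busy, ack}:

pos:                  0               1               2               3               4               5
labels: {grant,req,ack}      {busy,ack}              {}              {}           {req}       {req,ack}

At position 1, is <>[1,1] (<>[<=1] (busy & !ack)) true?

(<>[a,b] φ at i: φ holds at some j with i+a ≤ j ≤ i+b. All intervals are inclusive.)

Check <>[<=1] (busy & !ack) at each j in [2,2]:
  j=2: fails (none in [2,3])
No position in the window satisfies it → formula fails.

False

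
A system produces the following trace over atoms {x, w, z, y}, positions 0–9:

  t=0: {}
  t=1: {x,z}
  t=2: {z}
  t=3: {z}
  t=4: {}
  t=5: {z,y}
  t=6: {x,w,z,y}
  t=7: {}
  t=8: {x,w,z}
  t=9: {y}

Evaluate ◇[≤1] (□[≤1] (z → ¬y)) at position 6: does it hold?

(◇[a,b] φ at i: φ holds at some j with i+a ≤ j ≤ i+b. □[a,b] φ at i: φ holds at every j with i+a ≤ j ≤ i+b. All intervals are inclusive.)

Check □[≤1] (z → ¬y) at each j in [6,7]:
  j=6: fails at 6
  j=7: holds on [7,8]
Found at j=7 → formula holds.

Yes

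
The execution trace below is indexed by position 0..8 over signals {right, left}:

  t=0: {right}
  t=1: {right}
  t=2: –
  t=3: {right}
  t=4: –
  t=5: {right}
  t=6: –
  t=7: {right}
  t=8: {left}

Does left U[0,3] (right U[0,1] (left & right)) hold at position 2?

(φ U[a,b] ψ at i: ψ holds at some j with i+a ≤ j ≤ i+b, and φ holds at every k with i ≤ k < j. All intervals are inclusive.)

Need some j in [2,5] with (right U[0,1] (left & right)), and left at every k in [2,j-1].
  j=2: (right U[0,1] (left & right)) — fails.
  j=3: (right U[0,1] (left & right)) — fails.
  j=4: (right U[0,1] (left & right)) — fails.
  j=5: (right U[0,1] (left & right)) — fails.
No j in the window works → until fails.

False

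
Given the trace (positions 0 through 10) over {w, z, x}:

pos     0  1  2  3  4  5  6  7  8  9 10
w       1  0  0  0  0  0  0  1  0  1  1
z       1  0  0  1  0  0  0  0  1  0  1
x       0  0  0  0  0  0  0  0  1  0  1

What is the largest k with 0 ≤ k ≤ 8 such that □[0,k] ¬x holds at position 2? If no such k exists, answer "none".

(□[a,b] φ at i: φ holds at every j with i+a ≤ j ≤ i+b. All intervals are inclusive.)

¬x must hold from j=2 onward; find where it first fails.
  j=2: holds
  j=3: holds
  j=4: holds
  j=5: holds
  j=6: holds
  j=7: holds
  j=8: fails
Holds on [2,7], so largest k = 5.

5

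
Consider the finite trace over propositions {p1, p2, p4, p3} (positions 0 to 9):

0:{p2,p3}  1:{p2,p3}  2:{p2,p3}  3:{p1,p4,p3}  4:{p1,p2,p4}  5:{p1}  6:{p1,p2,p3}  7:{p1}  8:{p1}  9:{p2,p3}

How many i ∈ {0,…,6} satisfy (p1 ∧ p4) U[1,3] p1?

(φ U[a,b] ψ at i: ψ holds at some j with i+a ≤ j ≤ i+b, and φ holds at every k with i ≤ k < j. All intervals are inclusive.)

Evaluate at each i in [0,6]:
  i=0: ✗ (lhs fails at k=0 before rhs at j=3)
  i=1: ✗ (lhs fails at k=1 before rhs at j=3)
  i=2: ✗ (lhs fails at k=2 before rhs at j=3)
  i=3: ✓ (rhs at j=4; lhs holds on [3,3])
  i=4: ✓ (rhs at j=5; lhs holds on [4,4])
  i=5: ✗ (lhs fails at k=5 before rhs at j=6)
  i=6: ✗ (lhs fails at k=6 before rhs at j=7)
Positions where it holds: {3, 4} → 2.

2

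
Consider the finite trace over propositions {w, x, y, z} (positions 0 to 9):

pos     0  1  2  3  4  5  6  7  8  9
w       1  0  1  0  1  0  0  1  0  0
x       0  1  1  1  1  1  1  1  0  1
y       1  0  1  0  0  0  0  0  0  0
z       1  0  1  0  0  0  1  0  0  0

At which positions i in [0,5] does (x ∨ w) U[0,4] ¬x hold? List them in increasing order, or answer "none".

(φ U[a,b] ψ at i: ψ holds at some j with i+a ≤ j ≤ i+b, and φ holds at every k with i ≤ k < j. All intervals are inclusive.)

Evaluate at each i in [0,5]:
  i=0: ✓ (rhs at j=0)
  i=1: ✗ (no rhs in [1,5])
  i=2: ✗ (no rhs in [2,6])
  i=3: ✗ (no rhs in [3,7])
  i=4: ✓ (rhs at j=8; lhs holds on [4,7])
  i=5: ✓ (rhs at j=8; lhs holds on [5,7])

0, 4, 5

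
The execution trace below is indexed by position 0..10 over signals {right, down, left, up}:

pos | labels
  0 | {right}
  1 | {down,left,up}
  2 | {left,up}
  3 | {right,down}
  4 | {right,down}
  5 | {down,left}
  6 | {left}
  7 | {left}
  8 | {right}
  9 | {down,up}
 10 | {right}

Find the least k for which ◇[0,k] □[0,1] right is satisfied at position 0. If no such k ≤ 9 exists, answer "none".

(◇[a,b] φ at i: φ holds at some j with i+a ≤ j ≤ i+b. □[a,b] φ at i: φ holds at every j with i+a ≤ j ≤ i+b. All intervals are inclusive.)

Scan j = 0,1,… for □[0,1] right:
  j=0: fails
  j=1: fails
  j=2: fails
  j=3: holds
First hit at j=3, so smallest k = 3-0 = 3.

3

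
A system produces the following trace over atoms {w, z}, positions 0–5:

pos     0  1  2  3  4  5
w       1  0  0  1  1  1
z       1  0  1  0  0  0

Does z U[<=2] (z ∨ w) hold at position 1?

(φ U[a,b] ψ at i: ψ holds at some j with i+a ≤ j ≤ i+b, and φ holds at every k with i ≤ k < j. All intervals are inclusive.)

False

Need some j in [1,3] with (z ∨ w), and z at every k in [1,j-1].
  j=1: (z ∨ w) false.
  j=2: (z ∨ w) holds, but z fails at k=1 → not this j.
  j=3: (z ∨ w) holds, but z fails at k=1 → not this j.
No j in the window works → until fails.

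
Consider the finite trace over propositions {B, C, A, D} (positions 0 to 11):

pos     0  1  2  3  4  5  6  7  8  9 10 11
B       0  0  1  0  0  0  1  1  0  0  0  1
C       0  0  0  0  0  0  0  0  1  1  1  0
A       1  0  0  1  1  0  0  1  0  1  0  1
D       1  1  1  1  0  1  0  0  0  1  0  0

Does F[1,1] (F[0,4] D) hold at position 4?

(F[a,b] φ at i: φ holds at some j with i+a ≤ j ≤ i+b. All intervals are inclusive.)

Holds

Check F[0,4] D at each j in [5,5]:
  j=5: holds (witness at 5)
Found at j=5 → formula holds.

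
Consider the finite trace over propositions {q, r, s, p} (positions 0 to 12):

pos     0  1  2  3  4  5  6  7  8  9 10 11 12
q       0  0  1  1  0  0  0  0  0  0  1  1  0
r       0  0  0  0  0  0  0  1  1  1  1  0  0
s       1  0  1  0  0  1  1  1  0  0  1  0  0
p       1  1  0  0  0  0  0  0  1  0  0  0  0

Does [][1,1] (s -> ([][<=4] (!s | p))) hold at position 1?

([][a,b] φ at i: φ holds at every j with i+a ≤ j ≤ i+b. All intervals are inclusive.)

Does not hold

Check (s -> ([][<=4] (!s | p))) at every j in [2,2]:
  j=2: antecedent true; consequent fails at 2 → ✗
Fails at j=2 → formula fails.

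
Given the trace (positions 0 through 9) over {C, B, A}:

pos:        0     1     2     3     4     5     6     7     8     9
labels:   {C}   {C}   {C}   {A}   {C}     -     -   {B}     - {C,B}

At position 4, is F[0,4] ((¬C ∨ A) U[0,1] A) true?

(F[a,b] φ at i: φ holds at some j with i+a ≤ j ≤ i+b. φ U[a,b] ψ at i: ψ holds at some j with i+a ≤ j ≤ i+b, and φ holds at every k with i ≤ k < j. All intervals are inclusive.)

Check ((¬C ∨ A) U[0,1] A) at each j in [4,8]:
  j=4: fails
  j=5: fails
  j=6: fails
  j=7: fails
  j=8: fails
No position in the window satisfies it → formula fails.

False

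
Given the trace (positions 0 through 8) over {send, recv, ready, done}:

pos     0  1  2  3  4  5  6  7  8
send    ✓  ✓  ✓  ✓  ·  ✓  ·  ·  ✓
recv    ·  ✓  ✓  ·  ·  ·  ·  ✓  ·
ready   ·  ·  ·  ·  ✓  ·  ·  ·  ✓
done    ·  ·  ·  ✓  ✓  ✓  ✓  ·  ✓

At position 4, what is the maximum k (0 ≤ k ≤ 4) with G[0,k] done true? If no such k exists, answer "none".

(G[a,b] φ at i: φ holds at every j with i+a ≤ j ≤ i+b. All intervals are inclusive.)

done must hold from j=4 onward; find where it first fails.
  j=4: holds
  j=5: holds
  j=6: holds
  j=7: fails
Holds on [4,6], so largest k = 2.

2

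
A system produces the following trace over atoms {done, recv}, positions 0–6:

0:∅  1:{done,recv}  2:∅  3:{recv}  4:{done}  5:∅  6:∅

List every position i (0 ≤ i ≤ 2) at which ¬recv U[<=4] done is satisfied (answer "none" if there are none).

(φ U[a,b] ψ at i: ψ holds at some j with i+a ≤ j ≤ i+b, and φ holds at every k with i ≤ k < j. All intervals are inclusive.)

0, 1

Evaluate at each i in [0,2]:
  i=0: ✓ (rhs at j=1; lhs holds on [0,0])
  i=1: ✓ (rhs at j=1)
  i=2: ✗ (lhs fails at k=3 before rhs at j=4)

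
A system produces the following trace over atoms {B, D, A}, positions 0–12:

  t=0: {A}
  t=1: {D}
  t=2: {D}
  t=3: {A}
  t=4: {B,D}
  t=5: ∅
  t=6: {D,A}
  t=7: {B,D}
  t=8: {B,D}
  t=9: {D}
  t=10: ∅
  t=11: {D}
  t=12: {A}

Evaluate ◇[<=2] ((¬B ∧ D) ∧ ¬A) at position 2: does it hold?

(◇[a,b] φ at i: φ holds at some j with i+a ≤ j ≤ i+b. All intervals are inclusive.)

Holds

Check ((¬B ∧ D) ∧ ¬A) at each j in [2,4]:
  j=2: true
  j=3: false
  j=4: false
Found at j=2 → formula holds.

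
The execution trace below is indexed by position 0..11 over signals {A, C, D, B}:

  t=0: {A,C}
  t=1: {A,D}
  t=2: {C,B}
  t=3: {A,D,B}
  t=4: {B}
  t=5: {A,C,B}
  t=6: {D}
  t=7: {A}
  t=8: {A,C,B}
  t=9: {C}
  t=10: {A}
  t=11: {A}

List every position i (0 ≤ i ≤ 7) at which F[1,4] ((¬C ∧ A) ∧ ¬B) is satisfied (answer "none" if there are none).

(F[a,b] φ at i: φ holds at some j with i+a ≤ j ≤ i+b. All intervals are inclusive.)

0, 3, 4, 5, 6, 7

Evaluate at each i in [0,7]:
  i=0: ✓ (witness j=1)
  i=1: ✗ (none in [2,5])
  i=2: ✗ (none in [3,6])
  i=3: ✓ (witness j=7)
  i=4: ✓ (witness j=7)
  i=5: ✓ (witness j=7)
  i=6: ✓ (witness j=7)
  i=7: ✓ (witness j=10)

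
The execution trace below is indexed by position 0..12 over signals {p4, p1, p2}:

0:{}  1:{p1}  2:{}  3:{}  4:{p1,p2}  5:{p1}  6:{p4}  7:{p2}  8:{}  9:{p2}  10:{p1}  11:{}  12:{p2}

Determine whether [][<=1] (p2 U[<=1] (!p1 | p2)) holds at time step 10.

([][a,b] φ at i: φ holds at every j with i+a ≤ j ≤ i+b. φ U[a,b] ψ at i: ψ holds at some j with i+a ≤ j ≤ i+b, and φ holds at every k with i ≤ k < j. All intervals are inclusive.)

False

Check (p2 U[<=1] (!p1 | p2)) at every j in [10,11]:
  j=10: fails
  j=11: holds
Fails at j=10 → formula fails.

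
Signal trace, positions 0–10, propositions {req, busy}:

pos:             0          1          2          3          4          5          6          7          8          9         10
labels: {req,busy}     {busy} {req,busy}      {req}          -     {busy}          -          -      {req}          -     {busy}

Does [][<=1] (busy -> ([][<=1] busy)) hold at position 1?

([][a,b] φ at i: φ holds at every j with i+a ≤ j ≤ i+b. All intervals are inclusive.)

False

Check (busy -> ([][<=1] busy)) at every j in [1,2]:
  j=1: antecedent true; consequent holds on [1,2] → ✓
  j=2: antecedent true; consequent fails at 3 → ✗
Fails at j=2 → formula fails.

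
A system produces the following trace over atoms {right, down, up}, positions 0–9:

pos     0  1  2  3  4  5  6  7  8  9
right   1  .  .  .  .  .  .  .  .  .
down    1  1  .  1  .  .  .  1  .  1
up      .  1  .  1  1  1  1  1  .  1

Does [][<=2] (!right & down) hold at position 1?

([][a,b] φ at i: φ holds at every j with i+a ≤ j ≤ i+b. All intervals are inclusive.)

Check (!right & down) at every j in [1,3]:
  j=1: true
  j=2: false
  j=3: true
Fails at j=2 → formula fails.

Does not hold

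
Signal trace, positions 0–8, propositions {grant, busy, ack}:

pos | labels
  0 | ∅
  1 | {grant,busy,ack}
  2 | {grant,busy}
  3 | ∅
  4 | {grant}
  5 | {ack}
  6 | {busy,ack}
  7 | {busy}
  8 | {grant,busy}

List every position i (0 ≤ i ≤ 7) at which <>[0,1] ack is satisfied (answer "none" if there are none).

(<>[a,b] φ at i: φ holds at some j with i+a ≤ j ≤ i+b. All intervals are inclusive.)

Evaluate at each i in [0,7]:
  i=0: ✓ (witness j=1)
  i=1: ✓ (witness j=1)
  i=2: ✗ (none in [2,3])
  i=3: ✗ (none in [3,4])
  i=4: ✓ (witness j=5)
  i=5: ✓ (witness j=5)
  i=6: ✓ (witness j=6)
  i=7: ✗ (none in [7,8])

0, 1, 4, 5, 6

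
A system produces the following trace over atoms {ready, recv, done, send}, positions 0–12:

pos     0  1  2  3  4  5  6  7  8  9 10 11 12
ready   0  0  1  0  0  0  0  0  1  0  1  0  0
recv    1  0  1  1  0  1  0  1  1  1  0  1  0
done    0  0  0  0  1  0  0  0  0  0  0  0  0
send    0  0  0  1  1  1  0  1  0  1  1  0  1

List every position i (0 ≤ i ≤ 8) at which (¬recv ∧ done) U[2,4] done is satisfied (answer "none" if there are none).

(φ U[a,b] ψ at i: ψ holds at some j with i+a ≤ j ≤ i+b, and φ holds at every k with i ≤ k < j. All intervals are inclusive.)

none

Evaluate at each i in [0,8]:
  i=0: ✗ (lhs fails at k=0 before rhs at j=4)
  i=1: ✗ (lhs fails at k=1 before rhs at j=4)
  i=2: ✗ (lhs fails at k=2 before rhs at j=4)
  i=3: ✗ (no rhs in [5,7])
  i=4: ✗ (no rhs in [6,8])
  i=5: ✗ (no rhs in [7,9])
  i=6: ✗ (no rhs in [8,10])
  i=7: ✗ (no rhs in [9,11])
  i=8: ✗ (no rhs in [10,12])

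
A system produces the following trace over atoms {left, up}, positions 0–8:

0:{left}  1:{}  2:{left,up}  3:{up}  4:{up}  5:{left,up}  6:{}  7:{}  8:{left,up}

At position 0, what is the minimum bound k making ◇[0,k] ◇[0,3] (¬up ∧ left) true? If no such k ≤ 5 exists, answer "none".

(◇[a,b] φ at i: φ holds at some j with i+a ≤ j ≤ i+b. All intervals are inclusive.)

0

Scan j = 0,1,… for ◇[0,3] (¬up ∧ left):
  j=0: holds
First hit at j=0, so smallest k = 0-0 = 0.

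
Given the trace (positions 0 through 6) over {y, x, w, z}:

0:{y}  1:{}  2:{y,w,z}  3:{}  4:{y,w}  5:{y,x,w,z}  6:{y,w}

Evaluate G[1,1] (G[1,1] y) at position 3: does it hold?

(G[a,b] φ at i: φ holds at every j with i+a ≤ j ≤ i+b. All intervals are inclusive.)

True

Check G[1,1] y at every j in [4,4]:
  j=4: holds on [5,5]
All positions satisfy it → formula holds.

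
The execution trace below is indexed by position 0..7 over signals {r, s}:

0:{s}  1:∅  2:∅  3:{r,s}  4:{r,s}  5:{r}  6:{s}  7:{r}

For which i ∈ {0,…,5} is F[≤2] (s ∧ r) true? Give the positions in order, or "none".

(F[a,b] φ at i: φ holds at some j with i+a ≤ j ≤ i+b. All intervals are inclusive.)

Evaluate at each i in [0,5]:
  i=0: ✗ (none in [0,2])
  i=1: ✓ (witness j=3)
  i=2: ✓ (witness j=3)
  i=3: ✓ (witness j=3)
  i=4: ✓ (witness j=4)
  i=5: ✗ (none in [5,7])

1, 2, 3, 4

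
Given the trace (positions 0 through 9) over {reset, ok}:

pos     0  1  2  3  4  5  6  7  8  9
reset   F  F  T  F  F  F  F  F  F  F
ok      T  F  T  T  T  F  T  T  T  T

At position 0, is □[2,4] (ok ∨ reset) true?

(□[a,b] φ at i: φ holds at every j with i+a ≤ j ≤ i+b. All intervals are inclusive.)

True

Check (ok ∨ reset) at every j in [2,4]:
  j=2: true
  j=3: true
  j=4: true
All positions satisfy it → formula holds.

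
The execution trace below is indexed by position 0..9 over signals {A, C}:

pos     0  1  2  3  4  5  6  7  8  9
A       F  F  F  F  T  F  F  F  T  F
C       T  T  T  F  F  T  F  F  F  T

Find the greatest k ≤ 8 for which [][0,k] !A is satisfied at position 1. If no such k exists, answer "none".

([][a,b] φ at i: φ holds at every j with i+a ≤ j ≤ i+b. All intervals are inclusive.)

!A must hold from j=1 onward; find where it first fails.
  j=1: holds
  j=2: holds
  j=3: holds
  j=4: fails
Holds on [1,3], so largest k = 2.

2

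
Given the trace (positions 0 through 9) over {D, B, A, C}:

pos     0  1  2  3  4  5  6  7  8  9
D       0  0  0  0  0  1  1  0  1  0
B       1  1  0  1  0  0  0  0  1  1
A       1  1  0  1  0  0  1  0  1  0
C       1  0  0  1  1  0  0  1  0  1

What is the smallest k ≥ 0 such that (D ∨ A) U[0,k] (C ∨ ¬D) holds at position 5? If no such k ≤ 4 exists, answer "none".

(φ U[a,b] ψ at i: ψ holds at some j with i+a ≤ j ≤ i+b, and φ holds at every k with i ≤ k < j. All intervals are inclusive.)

Need earliest j ≥ 5 with (C ∨ ¬D), and (D ∨ A) at every k in [5,j-1].
  j=5: rhs fails.
  j=6: rhs fails.
  j=7: rhs holds; lhs holds on [5,6]. k = 2.

2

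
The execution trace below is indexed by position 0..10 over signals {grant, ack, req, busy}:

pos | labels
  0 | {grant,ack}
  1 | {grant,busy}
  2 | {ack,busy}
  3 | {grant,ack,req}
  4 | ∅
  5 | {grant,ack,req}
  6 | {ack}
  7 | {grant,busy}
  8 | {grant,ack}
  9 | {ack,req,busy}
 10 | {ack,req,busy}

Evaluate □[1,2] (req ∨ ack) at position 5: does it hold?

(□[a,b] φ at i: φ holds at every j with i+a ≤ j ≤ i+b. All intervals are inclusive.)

False

Check (req ∨ ack) at every j in [6,7]:
  j=6: true
  j=7: false
Fails at j=7 → formula fails.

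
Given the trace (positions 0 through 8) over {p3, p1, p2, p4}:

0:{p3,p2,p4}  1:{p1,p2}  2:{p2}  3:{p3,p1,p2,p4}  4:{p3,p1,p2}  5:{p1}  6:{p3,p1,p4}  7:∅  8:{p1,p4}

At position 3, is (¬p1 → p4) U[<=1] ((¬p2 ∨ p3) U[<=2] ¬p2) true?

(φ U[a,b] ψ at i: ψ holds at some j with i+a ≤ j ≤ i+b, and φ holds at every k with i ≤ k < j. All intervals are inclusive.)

True

Need some j in [3,4] with ((¬p2 ∨ p3) U[<=2] ¬p2), and (¬p1 → p4) at every k in [3,j-1].
  j=3: ((¬p2 ∨ p3) U[<=2] ¬p2) holds; no prefix to check → satisfied.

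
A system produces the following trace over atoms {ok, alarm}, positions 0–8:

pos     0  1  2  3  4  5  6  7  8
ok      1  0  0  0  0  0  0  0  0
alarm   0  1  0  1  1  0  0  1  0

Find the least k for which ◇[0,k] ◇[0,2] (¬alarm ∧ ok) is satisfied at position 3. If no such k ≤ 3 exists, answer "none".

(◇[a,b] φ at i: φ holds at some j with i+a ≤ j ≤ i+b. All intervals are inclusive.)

none

Scan j = 3,4,… for ◇[0,2] (¬alarm ∧ ok):
  j=3: fails
  j=4: fails
  j=5: fails
  j=6: fails
No j in [3,6] satisfies it → none.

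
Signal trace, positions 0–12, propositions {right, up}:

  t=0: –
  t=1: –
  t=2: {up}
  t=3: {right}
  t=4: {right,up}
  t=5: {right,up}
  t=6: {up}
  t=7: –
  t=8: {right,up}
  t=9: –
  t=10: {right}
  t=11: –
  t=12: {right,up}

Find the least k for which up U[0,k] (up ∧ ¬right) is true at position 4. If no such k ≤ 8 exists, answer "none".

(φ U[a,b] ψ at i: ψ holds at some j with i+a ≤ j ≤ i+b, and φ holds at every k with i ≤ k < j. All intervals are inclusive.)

Need earliest j ≥ 4 with (up ∧ ¬right), and up at every k in [4,j-1].
  j=4: rhs fails.
  j=5: rhs fails.
  j=6: rhs holds; lhs holds on [4,5]. k = 2.

2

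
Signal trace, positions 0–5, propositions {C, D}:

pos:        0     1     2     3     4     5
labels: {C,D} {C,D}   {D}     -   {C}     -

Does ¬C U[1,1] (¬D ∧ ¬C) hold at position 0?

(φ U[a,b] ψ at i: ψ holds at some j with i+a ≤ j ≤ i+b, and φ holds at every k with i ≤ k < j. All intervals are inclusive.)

False

Need some j in [1,1] with (¬D ∧ ¬C), and ¬C at every k in [0,j-1].
  j=1: (¬D ∧ ¬C) false.
No j in the window works → until fails.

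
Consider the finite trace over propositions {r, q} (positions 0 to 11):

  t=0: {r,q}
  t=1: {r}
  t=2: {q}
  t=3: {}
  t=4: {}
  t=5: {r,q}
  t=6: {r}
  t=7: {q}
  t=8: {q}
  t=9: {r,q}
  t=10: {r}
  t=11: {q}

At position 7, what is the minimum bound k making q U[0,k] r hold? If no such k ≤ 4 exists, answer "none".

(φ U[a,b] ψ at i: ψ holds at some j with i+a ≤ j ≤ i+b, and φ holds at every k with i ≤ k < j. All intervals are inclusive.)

2

Need earliest j ≥ 7 with r, and q at every k in [7,j-1].
  j=7: rhs fails.
  j=8: rhs fails.
  j=9: rhs holds; lhs holds on [7,8]. k = 2.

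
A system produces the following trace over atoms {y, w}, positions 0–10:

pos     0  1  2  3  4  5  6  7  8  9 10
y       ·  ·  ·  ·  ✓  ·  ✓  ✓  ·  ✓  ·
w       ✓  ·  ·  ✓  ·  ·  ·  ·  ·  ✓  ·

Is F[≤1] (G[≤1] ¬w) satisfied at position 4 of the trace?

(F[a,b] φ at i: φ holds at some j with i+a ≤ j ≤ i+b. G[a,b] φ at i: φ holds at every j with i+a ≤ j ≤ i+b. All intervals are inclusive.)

Yes

Check G[≤1] ¬w at each j in [4,5]:
  j=4: holds on [4,5]
  j=5: holds on [5,6]
Found at j=4 → formula holds.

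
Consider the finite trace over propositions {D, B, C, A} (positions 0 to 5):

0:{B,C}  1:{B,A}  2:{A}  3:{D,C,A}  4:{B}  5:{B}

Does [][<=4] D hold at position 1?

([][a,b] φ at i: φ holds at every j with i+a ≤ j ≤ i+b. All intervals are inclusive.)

No

Check D at every j in [1,5]:
  j=1: false
  j=2: false
  j=3: true
  j=4: false
  j=5: false
Fails at j=1 → formula fails.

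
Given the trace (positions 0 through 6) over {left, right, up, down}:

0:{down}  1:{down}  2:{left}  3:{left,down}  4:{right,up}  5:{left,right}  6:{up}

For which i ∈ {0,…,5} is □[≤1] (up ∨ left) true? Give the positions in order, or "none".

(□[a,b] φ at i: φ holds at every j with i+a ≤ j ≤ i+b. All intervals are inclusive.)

Evaluate at each i in [0,5]:
  i=0: ✗ (fails at j=0)
  i=1: ✗ (fails at j=1)
  i=2: ✓ (all of [2,3])
  i=3: ✓ (all of [3,4])
  i=4: ✓ (all of [4,5])
  i=5: ✓ (all of [5,6])

2, 3, 4, 5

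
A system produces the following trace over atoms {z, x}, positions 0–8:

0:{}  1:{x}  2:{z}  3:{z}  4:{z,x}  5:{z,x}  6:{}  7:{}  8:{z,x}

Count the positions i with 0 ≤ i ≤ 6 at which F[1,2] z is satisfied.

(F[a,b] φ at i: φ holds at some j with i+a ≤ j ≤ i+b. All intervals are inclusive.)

6

Evaluate at each i in [0,6]:
  i=0: ✓ (witness j=2)
  i=1: ✓ (witness j=2)
  i=2: ✓ (witness j=3)
  i=3: ✓ (witness j=4)
  i=4: ✓ (witness j=5)
  i=5: ✗ (none in [6,7])
  i=6: ✓ (witness j=8)
Positions where it holds: {0, 1, 2, 3, 4, 6} → 6.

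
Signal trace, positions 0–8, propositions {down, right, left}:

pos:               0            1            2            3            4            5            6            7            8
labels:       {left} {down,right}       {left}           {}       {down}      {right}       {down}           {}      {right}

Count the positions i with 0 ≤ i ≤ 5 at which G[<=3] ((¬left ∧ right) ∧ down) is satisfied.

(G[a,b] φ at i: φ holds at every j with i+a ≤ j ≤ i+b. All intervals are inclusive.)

Evaluate at each i in [0,5]:
  i=0: ✗ (fails at j=0)
  i=1: ✗ (fails at j=2)
  i=2: ✗ (fails at j=2)
  i=3: ✗ (fails at j=3)
  i=4: ✗ (fails at j=4)
  i=5: ✗ (fails at j=5)
Positions where it holds: {} → 0.

0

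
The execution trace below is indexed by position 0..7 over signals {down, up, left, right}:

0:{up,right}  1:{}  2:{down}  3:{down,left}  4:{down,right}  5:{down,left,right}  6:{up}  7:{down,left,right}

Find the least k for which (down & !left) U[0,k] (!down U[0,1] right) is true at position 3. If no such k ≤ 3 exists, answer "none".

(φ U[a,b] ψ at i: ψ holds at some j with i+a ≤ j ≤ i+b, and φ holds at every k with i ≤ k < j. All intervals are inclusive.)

none

Need earliest j ≥ 3 with (!down U[0,1] right), and (down & !left) at every k in [3,j-1].
  j=3: rhs fails.
  j=4: rhs holds but lhs fails at k=3.
  j=5: rhs holds but lhs fails at k=3.
  j=6: rhs holds but lhs fails at k=3.
No witness within the range → none.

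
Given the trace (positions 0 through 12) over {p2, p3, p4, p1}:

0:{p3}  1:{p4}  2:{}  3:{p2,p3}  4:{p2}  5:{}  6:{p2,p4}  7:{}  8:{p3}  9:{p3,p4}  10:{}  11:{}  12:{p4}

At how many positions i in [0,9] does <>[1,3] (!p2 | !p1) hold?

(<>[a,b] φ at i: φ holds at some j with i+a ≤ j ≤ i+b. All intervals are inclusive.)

Evaluate at each i in [0,9]:
  i=0: ✓ (witness j=1)
  i=1: ✓ (witness j=2)
  i=2: ✓ (witness j=3)
  i=3: ✓ (witness j=4)
  i=4: ✓ (witness j=5)
  i=5: ✓ (witness j=6)
  i=6: ✓ (witness j=7)
  i=7: ✓ (witness j=8)
  i=8: ✓ (witness j=9)
  i=9: ✓ (witness j=10)
Positions where it holds: {0, 1, 2, 3, 4, 5, 6, 7, 8, 9} → 10.

10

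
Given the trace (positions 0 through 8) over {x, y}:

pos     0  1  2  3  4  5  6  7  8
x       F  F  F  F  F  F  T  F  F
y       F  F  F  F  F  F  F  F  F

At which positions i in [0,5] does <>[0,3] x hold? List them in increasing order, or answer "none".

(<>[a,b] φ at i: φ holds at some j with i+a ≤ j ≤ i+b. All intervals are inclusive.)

Evaluate at each i in [0,5]:
  i=0: ✗ (none in [0,3])
  i=1: ✗ (none in [1,4])
  i=2: ✗ (none in [2,5])
  i=3: ✓ (witness j=6)
  i=4: ✓ (witness j=6)
  i=5: ✓ (witness j=6)

3, 4, 5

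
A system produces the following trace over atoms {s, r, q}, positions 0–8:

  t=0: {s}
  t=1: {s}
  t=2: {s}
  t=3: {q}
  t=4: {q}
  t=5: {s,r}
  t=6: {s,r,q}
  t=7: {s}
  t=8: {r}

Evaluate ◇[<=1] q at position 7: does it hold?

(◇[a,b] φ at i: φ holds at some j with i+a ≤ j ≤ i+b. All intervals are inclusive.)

Check q at each j in [7,8]:
  j=7: false
  j=8: false
No position in the window satisfies it → formula fails.

No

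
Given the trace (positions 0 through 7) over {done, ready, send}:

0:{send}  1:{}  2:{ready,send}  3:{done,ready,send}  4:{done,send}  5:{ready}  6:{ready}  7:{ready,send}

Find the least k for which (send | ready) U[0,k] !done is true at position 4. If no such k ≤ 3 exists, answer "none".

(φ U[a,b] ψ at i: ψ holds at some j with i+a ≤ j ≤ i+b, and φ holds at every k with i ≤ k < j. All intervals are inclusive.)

Need earliest j ≥ 4 with !done, and (send | ready) at every k in [4,j-1].
  j=4: rhs fails.
  j=5: rhs holds; lhs holds on [4,4]. k = 1.

1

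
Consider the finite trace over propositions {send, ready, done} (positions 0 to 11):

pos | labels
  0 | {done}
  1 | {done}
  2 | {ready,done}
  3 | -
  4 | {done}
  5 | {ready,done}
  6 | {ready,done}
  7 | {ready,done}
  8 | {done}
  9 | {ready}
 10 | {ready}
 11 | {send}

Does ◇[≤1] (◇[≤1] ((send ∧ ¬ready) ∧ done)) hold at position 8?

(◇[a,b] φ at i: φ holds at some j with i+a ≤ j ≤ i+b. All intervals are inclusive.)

Check ◇[≤1] ((send ∧ ¬ready) ∧ done) at each j in [8,9]:
  j=8: fails (none in [8,9])
  j=9: fails (none in [9,10])
No position in the window satisfies it → formula fails.

Does not hold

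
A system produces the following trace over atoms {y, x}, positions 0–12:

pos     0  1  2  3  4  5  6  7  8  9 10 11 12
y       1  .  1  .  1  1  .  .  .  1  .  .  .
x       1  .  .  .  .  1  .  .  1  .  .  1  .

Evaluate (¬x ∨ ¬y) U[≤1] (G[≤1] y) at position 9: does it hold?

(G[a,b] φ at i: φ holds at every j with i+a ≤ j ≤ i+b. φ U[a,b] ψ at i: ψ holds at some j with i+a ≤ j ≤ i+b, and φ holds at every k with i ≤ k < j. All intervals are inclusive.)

Need some j in [9,10] with G[≤1] y, and (¬x ∨ ¬y) at every k in [9,j-1].
  j=9: G[≤1] y — fails at 10.
  j=10: G[≤1] y — fails at 10.
No j in the window works → until fails.

Does not hold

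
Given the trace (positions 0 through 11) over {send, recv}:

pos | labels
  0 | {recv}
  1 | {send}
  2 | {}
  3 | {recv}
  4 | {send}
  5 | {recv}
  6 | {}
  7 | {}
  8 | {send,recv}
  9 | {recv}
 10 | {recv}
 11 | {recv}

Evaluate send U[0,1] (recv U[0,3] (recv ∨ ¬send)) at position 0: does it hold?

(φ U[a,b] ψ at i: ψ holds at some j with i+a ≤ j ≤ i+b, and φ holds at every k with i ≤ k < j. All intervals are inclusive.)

Need some j in [0,1] with (recv U[0,3] (recv ∨ ¬send)), and send at every k in [0,j-1].
  j=0: (recv U[0,3] (recv ∨ ¬send)) holds; no prefix to check → satisfied.

Holds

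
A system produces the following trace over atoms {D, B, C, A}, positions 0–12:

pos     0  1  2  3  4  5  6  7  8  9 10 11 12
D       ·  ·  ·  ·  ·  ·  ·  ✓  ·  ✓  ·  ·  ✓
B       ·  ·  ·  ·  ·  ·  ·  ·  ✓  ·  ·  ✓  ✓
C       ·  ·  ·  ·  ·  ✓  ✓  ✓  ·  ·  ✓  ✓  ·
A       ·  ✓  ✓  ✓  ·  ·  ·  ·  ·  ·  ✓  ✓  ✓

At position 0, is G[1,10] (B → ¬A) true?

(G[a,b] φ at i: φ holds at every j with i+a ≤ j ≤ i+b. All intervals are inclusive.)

True

Check (B → ¬A) at every j in [1,10]:
  j=1: antecedent false → ✓
  j=2: antecedent false → ✓
  j=3: antecedent false → ✓
  j=4: antecedent false → ✓
  j=5: antecedent false → ✓
  j=6: antecedent false → ✓
  j=7: antecedent false → ✓
  j=8: antecedent true; consequent true → ✓
  j=9: antecedent false → ✓
  j=10: antecedent false → ✓
All positions satisfy it → formula holds.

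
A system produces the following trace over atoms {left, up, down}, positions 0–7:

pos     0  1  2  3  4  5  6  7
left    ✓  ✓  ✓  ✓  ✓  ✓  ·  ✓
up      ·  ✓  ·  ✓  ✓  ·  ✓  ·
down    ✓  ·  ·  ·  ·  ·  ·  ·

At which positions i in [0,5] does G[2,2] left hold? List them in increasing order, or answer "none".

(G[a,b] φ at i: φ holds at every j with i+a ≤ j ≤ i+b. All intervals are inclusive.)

0, 1, 2, 3, 5

Evaluate at each i in [0,5]:
  i=0: ✓ (all of [2,2])
  i=1: ✓ (all of [3,3])
  i=2: ✓ (all of [4,4])
  i=3: ✓ (all of [5,5])
  i=4: ✗ (fails at j=6)
  i=5: ✓ (all of [7,7])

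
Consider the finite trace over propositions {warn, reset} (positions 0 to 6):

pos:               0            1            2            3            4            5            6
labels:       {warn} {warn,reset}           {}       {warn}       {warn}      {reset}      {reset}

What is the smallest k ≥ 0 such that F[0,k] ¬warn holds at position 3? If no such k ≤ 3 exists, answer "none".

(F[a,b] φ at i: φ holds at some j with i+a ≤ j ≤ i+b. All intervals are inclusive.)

2

Scan j = 3,4,… for ¬warn:
  j=3: fails
  j=4: fails
  j=5: holds
First hit at j=5, so smallest k = 5-3 = 2.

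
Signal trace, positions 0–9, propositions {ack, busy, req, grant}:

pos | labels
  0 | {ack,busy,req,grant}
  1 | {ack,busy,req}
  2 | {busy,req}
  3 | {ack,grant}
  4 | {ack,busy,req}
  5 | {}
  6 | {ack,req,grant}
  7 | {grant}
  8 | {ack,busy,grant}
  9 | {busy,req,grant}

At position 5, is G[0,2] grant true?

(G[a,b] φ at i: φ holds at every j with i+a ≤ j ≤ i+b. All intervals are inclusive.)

Does not hold

Check grant at every j in [5,7]:
  j=5: false
  j=6: true
  j=7: true
Fails at j=5 → formula fails.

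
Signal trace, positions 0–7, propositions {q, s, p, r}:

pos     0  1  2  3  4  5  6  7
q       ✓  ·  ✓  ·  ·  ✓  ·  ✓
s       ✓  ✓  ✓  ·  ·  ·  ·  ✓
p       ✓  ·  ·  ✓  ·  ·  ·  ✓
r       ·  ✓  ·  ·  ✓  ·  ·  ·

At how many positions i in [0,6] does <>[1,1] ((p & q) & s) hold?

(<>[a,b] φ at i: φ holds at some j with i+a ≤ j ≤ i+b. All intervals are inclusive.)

Evaluate at each i in [0,6]:
  i=0: ✗ (none in [1,1])
  i=1: ✗ (none in [2,2])
  i=2: ✗ (none in [3,3])
  i=3: ✗ (none in [4,4])
  i=4: ✗ (none in [5,5])
  i=5: ✗ (none in [6,6])
  i=6: ✓ (witness j=7)
Positions where it holds: {6} → 1.

1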